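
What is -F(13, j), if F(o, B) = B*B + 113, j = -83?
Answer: -7002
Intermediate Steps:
F(o, B) = 113 + B² (F(o, B) = B² + 113 = 113 + B²)
-F(13, j) = -(113 + (-83)²) = -(113 + 6889) = -1*7002 = -7002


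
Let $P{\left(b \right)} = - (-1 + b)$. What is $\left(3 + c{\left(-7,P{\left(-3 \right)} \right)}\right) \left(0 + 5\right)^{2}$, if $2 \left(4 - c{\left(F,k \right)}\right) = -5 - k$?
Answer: $\frac{575}{2} \approx 287.5$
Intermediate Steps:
$P{\left(b \right)} = 1 - b$
$c{\left(F,k \right)} = \frac{13}{2} + \frac{k}{2}$ ($c{\left(F,k \right)} = 4 - \frac{-5 - k}{2} = 4 + \left(\frac{5}{2} + \frac{k}{2}\right) = \frac{13}{2} + \frac{k}{2}$)
$\left(3 + c{\left(-7,P{\left(-3 \right)} \right)}\right) \left(0 + 5\right)^{2} = \left(3 + \left(\frac{13}{2} + \frac{1 - -3}{2}\right)\right) \left(0 + 5\right)^{2} = \left(3 + \left(\frac{13}{2} + \frac{1 + 3}{2}\right)\right) 5^{2} = \left(3 + \left(\frac{13}{2} + \frac{1}{2} \cdot 4\right)\right) 25 = \left(3 + \left(\frac{13}{2} + 2\right)\right) 25 = \left(3 + \frac{17}{2}\right) 25 = \frac{23}{2} \cdot 25 = \frac{575}{2}$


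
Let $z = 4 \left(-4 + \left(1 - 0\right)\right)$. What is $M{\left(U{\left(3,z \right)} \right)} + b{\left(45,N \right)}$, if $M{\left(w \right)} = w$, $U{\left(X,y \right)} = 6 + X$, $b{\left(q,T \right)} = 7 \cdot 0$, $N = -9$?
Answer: $9$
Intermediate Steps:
$b{\left(q,T \right)} = 0$
$z = -12$ ($z = 4 \left(-4 + \left(1 + 0\right)\right) = 4 \left(-4 + 1\right) = 4 \left(-3\right) = -12$)
$M{\left(U{\left(3,z \right)} \right)} + b{\left(45,N \right)} = \left(6 + 3\right) + 0 = 9 + 0 = 9$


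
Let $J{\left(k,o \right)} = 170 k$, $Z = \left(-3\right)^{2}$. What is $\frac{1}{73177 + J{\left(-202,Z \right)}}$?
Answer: $\frac{1}{38837} \approx 2.5749 \cdot 10^{-5}$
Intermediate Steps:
$Z = 9$
$\frac{1}{73177 + J{\left(-202,Z \right)}} = \frac{1}{73177 + 170 \left(-202\right)} = \frac{1}{73177 - 34340} = \frac{1}{38837}$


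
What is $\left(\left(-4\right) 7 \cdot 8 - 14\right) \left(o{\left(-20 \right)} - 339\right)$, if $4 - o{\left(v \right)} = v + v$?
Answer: $70210$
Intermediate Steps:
$o{\left(v \right)} = 4 - 2 v$ ($o{\left(v \right)} = 4 - \left(v + v\right) = 4 - 2 v$)
$\left(\left(-4\right) 7 \cdot 8 - 14\right) \left(o{\left(-20 \right)} - 339\right) = \left(\left(-4\right) 7 \cdot 8 - 14\right) \left(\left(4 - -40\right) - 339\right) = \left(\left(-28\right) 8 - 14\right) \left(\left(4 + 40\right) - 339\right) = \left(-224 - 14\right) \left(44 - 339\right) = \left(-238\right) \left(-295\right) = 70210$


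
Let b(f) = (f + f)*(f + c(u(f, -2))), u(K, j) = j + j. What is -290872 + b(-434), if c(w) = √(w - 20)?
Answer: 85840 - 1736*I*√6 ≈ 85840.0 - 4252.3*I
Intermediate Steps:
u(K, j) = 2*j
c(w) = √(-20 + w)
b(f) = 2*f*(f + 2*I*√6) (b(f) = (f + f)*(f + √(-20 + 2*(-2))) = (2*f)*(f + √(-20 - 4)) = (2*f)*(f + √(-24)) = (2*f)*(f + 2*I*√6) = 2*f*(f + 2*I*√6))
-290872 + b(-434) = -290872 + 2*(-434)*(-434 + 2*I*√6) = -290872 + (376712 - 1736*I*√6) = 85840 - 1736*I*√6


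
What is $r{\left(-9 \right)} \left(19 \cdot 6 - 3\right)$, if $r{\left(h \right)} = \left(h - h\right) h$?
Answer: $0$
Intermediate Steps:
$r{\left(h \right)} = 0$ ($r{\left(h \right)} = 0 h = 0$)
$r{\left(-9 \right)} \left(19 \cdot 6 - 3\right) = 0 \left(19 \cdot 6 - 3\right) = 0 \left(114 - 3\right) = 0 \cdot 111 = 0$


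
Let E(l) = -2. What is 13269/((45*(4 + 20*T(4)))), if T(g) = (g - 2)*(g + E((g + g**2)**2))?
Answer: 4423/1260 ≈ 3.5103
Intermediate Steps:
T(g) = (-2 + g)**2 (T(g) = (g - 2)*(g - 2) = (-2 + g)*(-2 + g) = (-2 + g)**2)
13269/((45*(4 + 20*T(4)))) = 13269/((45*(4 + 20*(4 + 4**2 - 4*4)))) = 13269/((45*(4 + 20*(4 + 16 - 16)))) = 13269/((45*(4 + 20*4))) = 13269/((45*(4 + 80))) = 13269/((45*84)) = 13269/3780 = 13269*(1/3780) = 4423/1260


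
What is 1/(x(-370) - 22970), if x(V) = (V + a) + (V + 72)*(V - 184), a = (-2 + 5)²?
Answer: 1/141761 ≈ 7.0541e-6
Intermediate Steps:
a = 9 (a = 3² = 9)
x(V) = 9 + V + (-184 + V)*(72 + V) (x(V) = (V + 9) + (V + 72)*(V - 184) = (9 + V) + (72 + V)*(-184 + V) = (9 + V) + (-184 + V)*(72 + V) = 9 + V + (-184 + V)*(72 + V))
1/(x(-370) - 22970) = 1/((-13239 + (-370)² - 111*(-370)) - 22970) = 1/((-13239 + 136900 + 41070) - 22970) = 1/(164731 - 22970) = 1/141761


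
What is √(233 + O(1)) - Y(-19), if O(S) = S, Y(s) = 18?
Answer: -18 + 3*√26 ≈ -2.7029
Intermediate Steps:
√(233 + O(1)) - Y(-19) = √(233 + 1) - 1*18 = √234 - 18 = 3*√26 - 18 = -18 + 3*√26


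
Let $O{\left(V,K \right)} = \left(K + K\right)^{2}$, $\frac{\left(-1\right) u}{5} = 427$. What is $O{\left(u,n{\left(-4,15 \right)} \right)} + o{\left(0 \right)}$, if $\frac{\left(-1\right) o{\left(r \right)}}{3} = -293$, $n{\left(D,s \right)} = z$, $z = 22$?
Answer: $2815$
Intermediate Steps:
$u = -2135$ ($u = \left(-5\right) 427 = -2135$)
$n{\left(D,s \right)} = 22$
$O{\left(V,K \right)} = 4 K^{2}$ ($O{\left(V,K \right)} = \left(2 K\right)^{2} = 4 K^{2}$)
$o{\left(r \right)} = 879$ ($o{\left(r \right)} = \left(-3\right) \left(-293\right) = 879$)
$O{\left(u,n{\left(-4,15 \right)} \right)} + o{\left(0 \right)} = 4 \cdot 22^{2} + 879 = 4 \cdot 484 + 879 = 1936 + 879 = 2815$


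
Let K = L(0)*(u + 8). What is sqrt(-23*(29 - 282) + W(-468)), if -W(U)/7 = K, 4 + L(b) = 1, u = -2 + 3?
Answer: 2*sqrt(1502) ≈ 77.511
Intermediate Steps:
u = 1
L(b) = -3 (L(b) = -4 + 1 = -3)
K = -27 (K = -3*(1 + 8) = -3*9 = -27)
W(U) = 189 (W(U) = -7*(-27) = 189)
sqrt(-23*(29 - 282) + W(-468)) = sqrt(-23*(29 - 282) + 189) = sqrt(-23*(-253) + 189) = sqrt(5819 + 189) = sqrt(6008) = 2*sqrt(1502)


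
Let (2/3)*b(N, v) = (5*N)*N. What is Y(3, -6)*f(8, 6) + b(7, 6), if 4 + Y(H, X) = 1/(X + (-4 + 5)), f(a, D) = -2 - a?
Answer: 819/2 ≈ 409.50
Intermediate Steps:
Y(H, X) = -4 + 1/(1 + X) (Y(H, X) = -4 + 1/(X + (-4 + 5)) = -4 + 1/(X + 1) = -4 + 1/(1 + X))
b(N, v) = 15*N²/2 (b(N, v) = 3*((5*N)*N)/2 = 3*(5*N²)/2 = 15*N²/2)
Y(3, -6)*f(8, 6) + b(7, 6) = ((-3 - 4*(-6))/(1 - 6))*(-2 - 1*8) + (15/2)*7² = ((-3 + 24)/(-5))*(-2 - 8) + (15/2)*49 = -⅕*21*(-10) + 735/2 = -21/5*(-10) + 735/2 = 42 + 735/2 = 819/2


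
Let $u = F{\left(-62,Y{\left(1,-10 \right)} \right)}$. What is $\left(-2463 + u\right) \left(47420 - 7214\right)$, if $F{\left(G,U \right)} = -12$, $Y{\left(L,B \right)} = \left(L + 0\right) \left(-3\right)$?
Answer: $-99509850$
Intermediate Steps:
$Y{\left(L,B \right)} = - 3 L$ ($Y{\left(L,B \right)} = L \left(-3\right) = - 3 L$)
$u = -12$
$\left(-2463 + u\right) \left(47420 - 7214\right) = \left(-2463 - 12\right) \left(47420 - 7214\right) = \left(-2475\right) 40206 = -99509850$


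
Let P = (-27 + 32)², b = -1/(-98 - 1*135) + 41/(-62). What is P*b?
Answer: -237275/14446 ≈ -16.425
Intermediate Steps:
b = -9491/14446 (b = -1/(-98 - 135) + 41*(-1/62) = -1/(-233) - 41/62 = -1*(-1/233) - 41/62 = 1/233 - 41/62 = -9491/14446 ≈ -0.65700)
P = 25 (P = 5² = 25)
P*b = 25*(-9491/14446) = -237275/14446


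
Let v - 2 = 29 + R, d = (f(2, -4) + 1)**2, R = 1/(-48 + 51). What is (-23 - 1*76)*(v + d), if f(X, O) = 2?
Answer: -3993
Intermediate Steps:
R = 1/3 ≈ 0.33333
d = 9 (d = (2 + 1)**2 = 3**2 = 9)
v = 94/3 (v = 2 + (29 + 1/3) = 2 + 88/3 = 94/3 ≈ 31.333)
(-23 - 1*76)*(v + d) = (-23 - 1*76)*(94/3 + 9) = (-23 - 76)*(121/3) = -99*121/3 = -3993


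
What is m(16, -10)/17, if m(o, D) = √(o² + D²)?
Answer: 2*√89/17 ≈ 1.1099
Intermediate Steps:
m(o, D) = √(D² + o²)
m(16, -10)/17 = √((-10)² + 16²)/17 = √(100 + 256)*(1/17) = √356*(1/17) = (2*√89)*(1/17) = 2*√89/17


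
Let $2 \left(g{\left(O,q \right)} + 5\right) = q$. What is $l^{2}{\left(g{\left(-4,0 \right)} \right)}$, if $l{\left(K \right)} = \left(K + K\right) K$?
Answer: $2500$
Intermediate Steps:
$g{\left(O,q \right)} = -5 + \frac{q}{2}$
$l{\left(K \right)} = 2 K^{2}$ ($l{\left(K \right)} = 2 K K = 2 K^{2}$)
$l^{2}{\left(g{\left(-4,0 \right)} \right)} = \left(2 \left(-5 + \frac{1}{2} \cdot 0\right)^{2}\right)^{2} = \left(2 \left(-5 + 0\right)^{2}\right)^{2} = \left(2 \left(-5\right)^{2}\right)^{2} = \left(2 \cdot 25\right)^{2} = 50^{2} = 2500$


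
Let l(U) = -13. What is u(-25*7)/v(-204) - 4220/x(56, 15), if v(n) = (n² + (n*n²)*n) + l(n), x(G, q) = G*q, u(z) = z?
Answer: -365437882799/72741188478 ≈ -5.0238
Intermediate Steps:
v(n) = -13 + n² + n⁴ (v(n) = (n² + (n*n²)*n) - 13 = (n² + n³*n) - 13 = (n² + n⁴) - 13 = -13 + n² + n⁴)
u(-25*7)/v(-204) - 4220/x(56, 15) = (-25*7)/(-13 + (-204)² + (-204)⁴) - 4220/(56*15) = -175/(-13 + 41616 + 1731891456) - 4220/840 = -175/1731933059 - 4220*1/840 = -175*1/1731933059 - 211/42 = -175/1731933059 - 211/42 = -365437882799/72741188478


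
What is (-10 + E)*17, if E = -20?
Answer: -510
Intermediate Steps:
(-10 + E)*17 = (-10 - 20)*17 = -30*17 = -510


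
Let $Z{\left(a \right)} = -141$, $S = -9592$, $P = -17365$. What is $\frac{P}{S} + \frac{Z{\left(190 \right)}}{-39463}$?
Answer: $\frac{686627467}{378529096} \approx 1.8139$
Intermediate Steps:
$\frac{P}{S} + \frac{Z{\left(190 \right)}}{-39463} = - \frac{17365}{-9592} - \frac{141}{-39463} = \left(-17365\right) \left(- \frac{1}{9592}\right) - - \frac{141}{39463} = \frac{17365}{9592} + \frac{141}{39463} = \frac{686627467}{378529096}$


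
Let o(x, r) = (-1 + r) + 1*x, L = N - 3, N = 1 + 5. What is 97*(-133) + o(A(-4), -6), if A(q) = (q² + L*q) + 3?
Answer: -12901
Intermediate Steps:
N = 6
L = 3 (L = 6 - 3 = 3)
A(q) = 3 + q² + 3*q (A(q) = (q² + 3*q) + 3 = 3 + q² + 3*q)
o(x, r) = -1 + r + x (o(x, r) = (-1 + r) + x = -1 + r + x)
97*(-133) + o(A(-4), -6) = 97*(-133) + (-1 - 6 + (3 + (-4)² + 3*(-4))) = -12901 + (-1 - 6 + (3 + 16 - 12)) = -12901 + (-1 - 6 + 7) = -12901 + 0 = -12901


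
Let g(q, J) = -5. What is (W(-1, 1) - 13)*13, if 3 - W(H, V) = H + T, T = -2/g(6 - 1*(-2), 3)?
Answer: -611/5 ≈ -122.20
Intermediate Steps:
T = ⅖ (T = -2/(-5) = -2*(-⅕) = ⅖ ≈ 0.40000)
W(H, V) = 13/5 - H (W(H, V) = 3 - (H + ⅖) = 3 - (⅖ + H) = 3 + (-⅖ - H) = 13/5 - H)
(W(-1, 1) - 13)*13 = ((13/5 - 1*(-1)) - 13)*13 = ((13/5 + 1) - 13)*13 = (18/5 - 13)*13 = -47/5*13 = -611/5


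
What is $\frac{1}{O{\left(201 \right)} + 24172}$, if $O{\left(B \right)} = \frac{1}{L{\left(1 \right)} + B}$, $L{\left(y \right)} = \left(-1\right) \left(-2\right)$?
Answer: $\frac{203}{4906917} \approx 4.137 \cdot 10^{-5}$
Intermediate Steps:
$L{\left(y \right)} = 2$
$O{\left(B \right)} = \frac{1}{2 + B}$
$\frac{1}{O{\left(201 \right)} + 24172} = \frac{1}{\frac{1}{2 + 201} + 24172} = \frac{1}{\frac{1}{203} + 24172} = \frac{1}{\frac{4906917}{203}} = \frac{203}{4906917}$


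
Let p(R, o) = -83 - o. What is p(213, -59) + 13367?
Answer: 13343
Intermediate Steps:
p(213, -59) + 13367 = (-83 - 1*(-59)) + 13367 = (-83 + 59) + 13367 = -24 + 13367 = 13343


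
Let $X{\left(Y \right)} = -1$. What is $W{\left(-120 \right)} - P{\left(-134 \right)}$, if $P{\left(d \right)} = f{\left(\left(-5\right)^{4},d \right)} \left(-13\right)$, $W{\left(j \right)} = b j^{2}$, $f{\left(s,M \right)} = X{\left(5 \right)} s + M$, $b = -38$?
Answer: $-557067$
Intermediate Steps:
$f{\left(s,M \right)} = M - s$ ($f{\left(s,M \right)} = - s + M = M - s$)
$W{\left(j \right)} = - 38 j^{2}$
$P{\left(d \right)} = 8125 - 13 d$ ($P{\left(d \right)} = \left(d - \left(-5\right)^{4}\right) \left(-13\right) = \left(d - 625\right) \left(-13\right) = \left(-625 + d\right) \left(-13\right) = 8125 - 13 d$)
$W{\left(-120 \right)} - P{\left(-134 \right)} = - 38 \left(-120\right)^{2} - \left(8125 - -1742\right) = \left(-38\right) 14400 - \left(8125 + 1742\right) = -547200 - 9867 = -557067$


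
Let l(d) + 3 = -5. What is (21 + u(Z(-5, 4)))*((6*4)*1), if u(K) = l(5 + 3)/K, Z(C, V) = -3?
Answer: 568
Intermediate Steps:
l(d) = -8 (l(d) = -3 - 5 = -8)
u(K) = -8/K
(21 + u(Z(-5, 4)))*((6*4)*1) = (21 - 8/(-3))*((6*4)*1) = (21 - 8*(-⅓))*(24*1) = (21 + 8/3)*24 = (71/3)*24 = 568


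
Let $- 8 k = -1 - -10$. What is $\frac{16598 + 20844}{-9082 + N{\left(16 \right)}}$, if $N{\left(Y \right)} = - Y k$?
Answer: $- \frac{18721}{4532} \approx -4.1308$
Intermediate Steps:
$k = - \frac{9}{8}$ ($k = - \frac{-1 - -10}{8} = - \frac{-1 + 10}{8} = \left(- \frac{1}{8}\right) 9 = - \frac{9}{8} \approx -1.125$)
$N{\left(Y \right)} = \frac{9 Y}{8}$ ($N{\left(Y \right)} = - Y \left(- \frac{9}{8}\right) = \frac{9 Y}{8}$)
$\frac{16598 + 20844}{-9082 + N{\left(16 \right)}} = \frac{16598 + 20844}{-9082 + \frac{9}{8} \cdot 16} = \frac{37442}{-9082 + 18} = \frac{37442}{-9064} = 37442 \left(- \frac{1}{9064}\right) = - \frac{18721}{4532}$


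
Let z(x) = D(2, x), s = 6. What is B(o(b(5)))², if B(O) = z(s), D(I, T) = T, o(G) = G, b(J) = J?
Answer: 36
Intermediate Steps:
z(x) = x
B(O) = 6
B(o(b(5)))² = 6² = 36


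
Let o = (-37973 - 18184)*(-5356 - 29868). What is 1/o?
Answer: 1/1978074168 ≈ 5.0554e-10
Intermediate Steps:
o = 1978074168 (o = -56157*(-35224) = 1978074168)
1/o = 1/1978074168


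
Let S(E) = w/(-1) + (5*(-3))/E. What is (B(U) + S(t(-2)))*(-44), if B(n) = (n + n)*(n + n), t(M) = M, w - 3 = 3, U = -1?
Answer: -242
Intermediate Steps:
w = 6 (w = 3 + 3 = 6)
B(n) = 4*n**2 (B(n) = (2*n)*(2*n) = 4*n**2)
S(E) = -6 - 15/E (S(E) = 6/(-1) + (5*(-3))/E = 6*(-1) - 15/E = -6 - 15/E)
(B(U) + S(t(-2)))*(-44) = (4*(-1)**2 + (-6 - 15/(-2)))*(-44) = (4*1 + (-6 - 15*(-1/2)))*(-44) = (4 + (-6 + 15/2))*(-44) = (4 + 3/2)*(-44) = (11/2)*(-44) = -242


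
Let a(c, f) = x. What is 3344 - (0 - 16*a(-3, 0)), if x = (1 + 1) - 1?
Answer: 3360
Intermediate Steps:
x = 1 (x = 2 - 1 = 1)
a(c, f) = 1
3344 - (0 - 16*a(-3, 0)) = 3344 - (0 - 16*1) = 3344 - (0 - 16) = 3344 - 1*(-16) = 3344 + 16 = 3360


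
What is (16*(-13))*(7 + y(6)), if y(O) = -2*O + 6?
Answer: -208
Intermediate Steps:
y(O) = 6 - 2*O
(16*(-13))*(7 + y(6)) = (16*(-13))*(7 + (6 - 2*6)) = -208*(7 + (6 - 12)) = -208*(7 - 6) = -208*1 = -208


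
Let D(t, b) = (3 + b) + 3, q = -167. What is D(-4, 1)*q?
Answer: -1169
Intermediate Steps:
D(t, b) = 6 + b
D(-4, 1)*q = (6 + 1)*(-167) = 7*(-167) = -1169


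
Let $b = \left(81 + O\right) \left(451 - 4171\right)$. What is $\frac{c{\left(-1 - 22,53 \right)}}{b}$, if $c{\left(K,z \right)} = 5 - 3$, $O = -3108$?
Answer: $\frac{1}{5630220} \approx 1.7761 \cdot 10^{-7}$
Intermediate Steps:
$c{\left(K,z \right)} = 2$ ($c{\left(K,z \right)} = 5 - 3 = 2$)
$b = 11260440$ ($b = \left(81 - 3108\right) \left(451 - 4171\right) = \left(-3027\right) \left(-3720\right) = 11260440$)
$\frac{c{\left(-1 - 22,53 \right)}}{b} = \frac{2}{11260440} = 2 \cdot \frac{1}{11260440} = \frac{1}{5630220}$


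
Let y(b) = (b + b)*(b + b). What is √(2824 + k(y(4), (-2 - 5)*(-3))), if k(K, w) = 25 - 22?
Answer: √2827 ≈ 53.170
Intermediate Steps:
y(b) = 4*b² (y(b) = (2*b)*(2*b) = 4*b²)
k(K, w) = 3
√(2824 + k(y(4), (-2 - 5)*(-3))) = √(2824 + 3) = √2827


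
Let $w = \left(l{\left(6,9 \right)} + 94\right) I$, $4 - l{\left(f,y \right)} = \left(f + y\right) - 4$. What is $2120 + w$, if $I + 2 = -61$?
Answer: $-3361$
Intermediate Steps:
$I = -63$ ($I = -2 - 61 = -63$)
$l{\left(f,y \right)} = 8 - f - y$ ($l{\left(f,y \right)} = 4 - \left(\left(f + y\right) - 4\right) = 4 - \left(-4 + f + y\right) = 8 - f - y$)
$w = -5481$ ($w = \left(\left(8 - 6 - 9\right) + 94\right) \left(-63\right) = \left(-7 + 94\right) \left(-63\right) = 87 \left(-63\right) = -5481$)
$2120 + w = 2120 - 5481 = -3361$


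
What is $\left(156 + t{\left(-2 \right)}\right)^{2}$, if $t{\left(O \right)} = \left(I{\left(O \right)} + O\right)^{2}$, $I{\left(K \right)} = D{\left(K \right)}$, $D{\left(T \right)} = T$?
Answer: $29584$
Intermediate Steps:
$I{\left(K \right)} = K$
$t{\left(O \right)} = 4 O^{2}$ ($t{\left(O \right)} = \left(O + O\right)^{2} = \left(2 O\right)^{2} = 4 O^{2}$)
$\left(156 + t{\left(-2 \right)}\right)^{2} = \left(156 + 4 \left(-2\right)^{2}\right)^{2} = \left(156 + 4 \cdot 4\right)^{2} = \left(156 + 16\right)^{2} = 172^{2} = 29584$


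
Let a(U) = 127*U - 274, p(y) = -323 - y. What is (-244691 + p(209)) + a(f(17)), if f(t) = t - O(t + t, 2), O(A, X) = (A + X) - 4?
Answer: -247402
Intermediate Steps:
O(A, X) = -4 + A + X
f(t) = 2 - t (f(t) = t - (-4 + (t + t) + 2) = t - (-4 + 2*t + 2) = t - (-2 + 2*t) = t + (2 - 2*t) = 2 - t)
a(U) = -274 + 127*U
(-244691 + p(209)) + a(f(17)) = (-244691 + (-323 - 1*209)) + (-274 + 127*(2 - 1*17)) = (-244691 + (-323 - 209)) + (-274 + 127*(2 - 17)) = (-244691 - 532) + (-274 + 127*(-15)) = -245223 + (-274 - 1905) = -245223 - 2179 = -247402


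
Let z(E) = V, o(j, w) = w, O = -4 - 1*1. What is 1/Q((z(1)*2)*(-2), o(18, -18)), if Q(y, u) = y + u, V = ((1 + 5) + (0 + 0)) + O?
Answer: -1/22 ≈ -0.045455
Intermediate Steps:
O = -5 (O = -4 - 1 = -5)
V = 1 (V = ((1 + 5) + (0 + 0)) - 5 = (6 + 0) - 5 = 6 - 5 = 1)
z(E) = 1
Q(y, u) = u + y
1/Q((z(1)*2)*(-2), o(18, -18)) = 1/(-18 + (1*2)*(-2)) = 1/(-18 + 2*(-2)) = 1/(-18 - 4) = 1/(-22) = -1/22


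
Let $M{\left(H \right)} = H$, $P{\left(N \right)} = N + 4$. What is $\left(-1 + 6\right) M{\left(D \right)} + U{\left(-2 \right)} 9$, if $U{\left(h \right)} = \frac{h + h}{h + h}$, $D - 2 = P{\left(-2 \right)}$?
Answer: $29$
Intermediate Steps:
$P{\left(N \right)} = 4 + N$
$D = 4$ ($D = 2 + \left(4 - 2\right) = 2 + 2 = 4$)
$U{\left(h \right)} = 1$ ($U{\left(h \right)} = \frac{2 h}{2 h} = 2 h \frac{1}{2 h} = 1$)
$\left(-1 + 6\right) M{\left(D \right)} + U{\left(-2 \right)} 9 = \left(-1 + 6\right) 4 + 1 \cdot 9 = 5 \cdot 4 + 9 = 20 + 9 = 29$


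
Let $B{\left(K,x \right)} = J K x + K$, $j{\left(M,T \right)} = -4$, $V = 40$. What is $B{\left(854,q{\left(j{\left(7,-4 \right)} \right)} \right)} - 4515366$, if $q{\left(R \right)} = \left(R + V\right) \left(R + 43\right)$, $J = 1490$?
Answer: $1782019328$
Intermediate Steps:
$q{\left(R \right)} = \left(40 + R\right) \left(43 + R\right)$ ($q{\left(R \right)} = \left(R + 40\right) \left(R + 43\right) = \left(40 + R\right) \left(43 + R\right)$)
$B{\left(K,x \right)} = K + 1490 K x$ ($B{\left(K,x \right)} = 1490 K x + K = K + 1490 K x$)
$B{\left(854,q{\left(j{\left(7,-4 \right)} \right)} \right)} - 4515366 = 854 \left(1 + 1490 \left(1720 + \left(-4\right)^{2} + 83 \left(-4\right)\right)\right) - 4515366 = 854 \left(1 + 1490 \left(1720 + 16 - 332\right)\right) - 4515366 = 854 \left(1 + 1490 \cdot 1404\right) - 4515366 = 854 \left(1 + 2091960\right) - 4515366 = 854 \cdot 2091961 - 4515366 = 1786534694 - 4515366 = 1782019328$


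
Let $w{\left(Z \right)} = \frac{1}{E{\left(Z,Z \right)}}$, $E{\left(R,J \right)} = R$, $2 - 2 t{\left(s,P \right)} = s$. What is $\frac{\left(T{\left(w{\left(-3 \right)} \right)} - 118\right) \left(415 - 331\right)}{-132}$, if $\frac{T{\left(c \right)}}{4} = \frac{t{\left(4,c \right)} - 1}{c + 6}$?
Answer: $\frac{14210}{187} \approx 75.989$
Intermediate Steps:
$t{\left(s,P \right)} = 1 - \frac{s}{2}$
$w{\left(Z \right)} = \frac{1}{Z}$
$T{\left(c \right)} = - \frac{8}{6 + c}$ ($T{\left(c \right)} = 4 \frac{\left(1 - 2\right) - 1}{c + 6} = 4 \frac{\left(1 - 2\right) - 1}{6 + c} = 4 \frac{-1 - 1}{6 + c} = 4 \left(- \frac{2}{6 + c}\right) = - \frac{8}{6 + c}$)
$\frac{\left(T{\left(w{\left(-3 \right)} \right)} - 118\right) \left(415 - 331\right)}{-132} = \frac{\left(- \frac{8}{6 + \frac{1}{-3}} - 118\right) \left(415 - 331\right)}{-132} = \left(- \frac{8}{6 - \frac{1}{3}} - 118\right) 84 \left(- \frac{1}{132}\right) = \left(- \frac{8}{\frac{17}{3}} - 118\right) 84 \left(- \frac{1}{132}\right) = \left(\left(-8\right) \frac{3}{17} - 118\right) 84 \left(- \frac{1}{132}\right) = \left(- \frac{24}{17} - 118\right) 84 \left(- \frac{1}{132}\right) = \left(- \frac{2030}{17}\right) 84 \left(- \frac{1}{132}\right) = \left(- \frac{170520}{17}\right) \left(- \frac{1}{132}\right) = \frac{14210}{187}$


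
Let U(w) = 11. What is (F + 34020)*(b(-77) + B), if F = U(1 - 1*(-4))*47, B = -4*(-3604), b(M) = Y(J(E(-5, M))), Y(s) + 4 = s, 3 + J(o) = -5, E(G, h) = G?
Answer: 497470948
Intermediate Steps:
J(o) = -8 (J(o) = -3 - 5 = -8)
Y(s) = -4 + s
b(M) = -12 (b(M) = -4 - 8 = -12)
B = 14416
F = 517 (F = 11*47 = 517)
(F + 34020)*(b(-77) + B) = (517 + 34020)*(-12 + 14416) = 34537*14404 = 497470948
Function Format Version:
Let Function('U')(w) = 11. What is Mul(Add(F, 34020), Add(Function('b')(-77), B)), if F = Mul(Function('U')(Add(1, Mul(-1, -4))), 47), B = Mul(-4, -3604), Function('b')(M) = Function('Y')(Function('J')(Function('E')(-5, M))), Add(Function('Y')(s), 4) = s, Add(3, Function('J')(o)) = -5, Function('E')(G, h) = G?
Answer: 497470948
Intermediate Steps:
Function('J')(o) = -8 (Function('J')(o) = Add(-3, -5) = -8)
Function('Y')(s) = Add(-4, s)
Function('b')(M) = -12 (Function('b')(M) = Add(-4, -8) = -12)
B = 14416
F = 517 (F = Mul(11, 47) = 517)
Mul(Add(F, 34020), Add(Function('b')(-77), B)) = Mul(Add(517, 34020), Add(-12, 14416)) = Mul(34537, 14404) = 497470948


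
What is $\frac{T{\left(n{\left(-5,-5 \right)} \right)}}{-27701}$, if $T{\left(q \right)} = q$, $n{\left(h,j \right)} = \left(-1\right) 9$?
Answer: $\frac{9}{27701} \approx 0.0003249$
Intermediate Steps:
$n{\left(h,j \right)} = -9$
$\frac{T{\left(n{\left(-5,-5 \right)} \right)}}{-27701} = - \frac{9}{-27701} = \left(-9\right) \left(- \frac{1}{27701}\right) = \frac{9}{27701}$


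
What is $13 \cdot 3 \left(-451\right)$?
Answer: $-17589$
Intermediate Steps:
$13 \cdot 3 \left(-451\right) = 39 \left(-451\right) = -17589$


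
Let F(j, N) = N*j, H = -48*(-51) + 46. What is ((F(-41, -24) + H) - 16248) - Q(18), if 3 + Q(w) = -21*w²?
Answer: -5963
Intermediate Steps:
H = 2494 (H = 2448 + 46 = 2494)
Q(w) = -3 - 21*w²
((F(-41, -24) + H) - 16248) - Q(18) = ((-24*(-41) + 2494) - 16248) - (-3 - 21*18²) = ((984 + 2494) - 16248) - (-3 - 21*324) = (3478 - 16248) - (-3 - 6804) = -12770 - 1*(-6807) = -12770 + 6807 = -5963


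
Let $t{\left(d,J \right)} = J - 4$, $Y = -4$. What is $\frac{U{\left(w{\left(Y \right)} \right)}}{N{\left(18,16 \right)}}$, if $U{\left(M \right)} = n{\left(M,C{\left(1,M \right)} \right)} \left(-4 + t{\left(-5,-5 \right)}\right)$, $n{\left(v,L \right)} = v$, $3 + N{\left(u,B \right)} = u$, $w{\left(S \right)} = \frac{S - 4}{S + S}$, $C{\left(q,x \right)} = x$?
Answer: $- \frac{13}{15} \approx -0.86667$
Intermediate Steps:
$t{\left(d,J \right)} = -4 + J$
$w{\left(S \right)} = \frac{-4 + S}{2 S}$
$N{\left(u,B \right)} = -3 + u$
$U{\left(M \right)} = - 13 M$ ($U{\left(M \right)} = M \left(-4 - 9\right) = M \left(-13\right) = - 13 M$)
$\frac{U{\left(w{\left(Y \right)} \right)}}{N{\left(18,16 \right)}} = \frac{\left(-13\right) \frac{-4 - 4}{2 \left(-4\right)}}{-3 + 18} = \frac{\left(-13\right) \frac{1}{2} \left(- \frac{1}{4}\right) \left(-8\right)}{15} = \left(-13\right) 1 \cdot \frac{1}{15} = \left(-13\right) \frac{1}{15} = - \frac{13}{15}$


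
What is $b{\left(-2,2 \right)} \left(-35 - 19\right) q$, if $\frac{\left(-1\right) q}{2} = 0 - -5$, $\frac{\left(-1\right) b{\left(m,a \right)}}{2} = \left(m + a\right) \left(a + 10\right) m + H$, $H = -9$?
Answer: $9720$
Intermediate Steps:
$b{\left(m,a \right)} = 18 - 2 m \left(10 + a\right) \left(a + m\right)$ ($b{\left(m,a \right)} = - 2 \left(\left(m + a\right) \left(a + 10\right) m - 9\right) = - 2 \left(\left(a + m\right) \left(10 + a\right) m - 9\right) = - 2 \left(\left(10 + a\right) \left(a + m\right) m - 9\right) = - 2 \left(m \left(10 + a\right) \left(a + m\right) - 9\right) = - 2 \left(-9 + m \left(10 + a\right) \left(a + m\right)\right) = 18 - 2 m \left(10 + a\right) \left(a + m\right)$)
$q = -10$ ($q = - 2 \left(0 - -5\right) = - 2 \left(0 + 5\right) = \left(-2\right) 5 = -10$)
$b{\left(-2,2 \right)} \left(-35 - 19\right) q = \left(18 - 20 \left(-2\right)^{2} - 40 \left(-2\right) - 4 \left(-2\right)^{2} - - 4 \cdot 2^{2}\right) \left(-35 - 19\right) \left(-10\right) = \left(18 - 80 + 80 - 4 \cdot 4 - \left(-4\right) 4\right) \left(-35 - 19\right) \left(-10\right) = \left(18 - 80 + 80 - 16 + 16\right) \left(-54\right) \left(-10\right) = 18 \left(-54\right) \left(-10\right) = \left(-972\right) \left(-10\right) = 9720$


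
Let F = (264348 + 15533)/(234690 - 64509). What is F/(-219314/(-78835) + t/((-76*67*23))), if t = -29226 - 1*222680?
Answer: 184578318061190/553625389056861 ≈ 0.33340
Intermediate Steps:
t = -251906 (t = -29226 - 222680 = -251906)
F = 279881/170181 ≈ 1.6446
F/(-219314/(-78835) + t/((-76*67*23))) = 279881/(170181*(-219314/(-78835) - 251906/(-76*67*23))) = 279881/(170181*(-219314*(-1/78835) - 251906/((-5092*23)))) = 279881/(170181*(219314/78835 - 251906/(-117116))) = 279881/(170181*(219314/78835 - 251906*(-1/117116))) = 279881/(170181*(219314/78835 + 125953/58558)) = 279881/(170181*(22772093967/4616419930)) = (279881/170181)*(4616419930/22772093967) = 184578318061190/553625389056861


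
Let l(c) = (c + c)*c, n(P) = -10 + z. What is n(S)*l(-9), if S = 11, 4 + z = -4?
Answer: -2916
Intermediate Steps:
z = -8 (z = -4 - 4 = -8)
n(P) = -18 (n(P) = -10 - 8 = -18)
l(c) = 2*c**2 (l(c) = (2*c)*c = 2*c**2)
n(S)*l(-9) = -36*(-9)**2 = -36*81 = -18*162 = -2916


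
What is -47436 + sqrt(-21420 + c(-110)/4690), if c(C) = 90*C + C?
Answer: -47436 + I*sqrt(96163961)/67 ≈ -47436.0 + 146.36*I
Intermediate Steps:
c(C) = 91*C
-47436 + sqrt(-21420 + c(-110)/4690) = -47436 + sqrt(-21420 + (91*(-110))/4690) = -47436 + sqrt(-21420 - 10010*1/4690) = -47436 + sqrt(-21420 - 143/67) = -47436 + sqrt(-1435283/67) = -47436 + I*sqrt(96163961)/67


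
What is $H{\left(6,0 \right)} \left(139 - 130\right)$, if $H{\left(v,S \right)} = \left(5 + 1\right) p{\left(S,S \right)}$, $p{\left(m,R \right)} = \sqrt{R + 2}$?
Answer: $54 \sqrt{2} \approx 76.368$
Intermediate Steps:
$p{\left(m,R \right)} = \sqrt{2 + R}$
$H{\left(v,S \right)} = 6 \sqrt{2 + S}$ ($H{\left(v,S \right)} = \left(5 + 1\right) \sqrt{2 + S} = 6 \sqrt{2 + S}$)
$H{\left(6,0 \right)} \left(139 - 130\right) = 6 \sqrt{2 + 0} \left(139 - 130\right) = 6 \sqrt{2} \cdot 9 = 54 \sqrt{2}$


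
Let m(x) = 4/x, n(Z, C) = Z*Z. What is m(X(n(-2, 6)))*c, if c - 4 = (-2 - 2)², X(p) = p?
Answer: 20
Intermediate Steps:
n(Z, C) = Z²
c = 20 (c = 4 + (-2 - 2)² = 4 + (-4)² = 4 + 16 = 20)
m(X(n(-2, 6)))*c = (4/((-2)²))*20 = (4/4)*20 = (4*(¼))*20 = 1*20 = 20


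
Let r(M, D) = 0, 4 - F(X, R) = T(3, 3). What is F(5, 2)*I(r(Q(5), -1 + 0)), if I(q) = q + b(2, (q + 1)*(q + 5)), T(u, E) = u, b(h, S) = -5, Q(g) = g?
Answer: -5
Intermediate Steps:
F(X, R) = 1 (F(X, R) = 4 - 1*3 = 4 - 3 = 1)
I(q) = -5 + q (I(q) = q - 5 = -5 + q)
F(5, 2)*I(r(Q(5), -1 + 0)) = 1*(-5 + 0) = 1*(-5) = -5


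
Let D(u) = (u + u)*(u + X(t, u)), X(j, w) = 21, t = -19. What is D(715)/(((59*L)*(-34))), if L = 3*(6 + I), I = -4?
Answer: -263120/3009 ≈ -87.444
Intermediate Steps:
L = 6 (L = 3*(6 - 4) = 3*2 = 6)
D(u) = 2*u*(21 + u) (D(u) = (u + u)*(u + 21) = (2*u)*(21 + u) = 2*u*(21 + u))
D(715)/(((59*L)*(-34))) = (2*715*(21 + 715))/(((59*6)*(-34))) = (2*715*736)/((354*(-34))) = 1052480/(-12036) = 1052480*(-1/12036) = -263120/3009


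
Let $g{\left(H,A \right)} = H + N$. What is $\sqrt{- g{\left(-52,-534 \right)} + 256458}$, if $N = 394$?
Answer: $2 \sqrt{64029} \approx 506.08$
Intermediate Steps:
$g{\left(H,A \right)} = 394 + H$ ($g{\left(H,A \right)} = H + 394 = 394 + H$)
$\sqrt{- g{\left(-52,-534 \right)} + 256458} = \sqrt{- (394 - 52) + 256458} = \sqrt{\left(-1\right) 342 + 256458} = \sqrt{-342 + 256458} = \sqrt{256116} = 2 \sqrt{64029}$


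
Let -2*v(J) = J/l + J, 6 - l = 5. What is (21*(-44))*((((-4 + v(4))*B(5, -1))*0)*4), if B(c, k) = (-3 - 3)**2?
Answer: 0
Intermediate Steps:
l = 1 (l = 6 - 1*5 = 6 - 5 = 1)
B(c, k) = 36 (B(c, k) = (-6)**2 = 36)
v(J) = -J (v(J) = -(J/1 + J)/2 = -(1*J + J)/2 = -(J + J)/2 = -J)
(21*(-44))*((((-4 + v(4))*B(5, -1))*0)*4) = (21*(-44))*((((-4 - 1*4)*36)*0)*4) = -924*((-4 - 4)*36)*0*4 = -924*-8*36*0*4 = -924*(-288*0)*4 = -0*4 = -924*0 = 0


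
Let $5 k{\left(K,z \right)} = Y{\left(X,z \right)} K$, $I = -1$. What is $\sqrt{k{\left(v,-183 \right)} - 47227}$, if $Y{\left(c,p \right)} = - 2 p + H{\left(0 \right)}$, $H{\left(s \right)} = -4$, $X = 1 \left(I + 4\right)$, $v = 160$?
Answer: $109 i \sqrt{3} \approx 188.79 i$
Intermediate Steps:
$X = 3$ ($X = 1 \left(-1 + 4\right) = 1 \cdot 3 = 3$)
$Y{\left(c,p \right)} = -4 - 2 p$ ($Y{\left(c,p \right)} = - 2 p - 4 = -4 - 2 p$)
$k{\left(K,z \right)} = \frac{K \left(-4 - 2 z\right)}{5}$ ($k{\left(K,z \right)} = \frac{\left(-4 - 2 z\right) K}{5} = \frac{K \left(-4 - 2 z\right)}{5}$)
$\sqrt{k{\left(v,-183 \right)} - 47227} = \sqrt{\left(- \frac{2}{5}\right) 160 \left(2 - 183\right) - 47227} = \sqrt{\left(- \frac{2}{5}\right) 160 \left(-181\right) - 47227} = \sqrt{11584 - 47227} = \sqrt{-35643} = 109 i \sqrt{3}$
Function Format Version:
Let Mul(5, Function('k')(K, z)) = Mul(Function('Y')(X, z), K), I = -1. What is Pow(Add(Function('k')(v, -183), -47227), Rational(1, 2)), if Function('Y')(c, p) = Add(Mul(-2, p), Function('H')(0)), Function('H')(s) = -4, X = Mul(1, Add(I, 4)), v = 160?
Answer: Mul(109, I, Pow(3, Rational(1, 2))) ≈ Mul(188.79, I)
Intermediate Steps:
X = 3 (X = Mul(1, Add(-1, 4)) = Mul(1, 3) = 3)
Function('Y')(c, p) = Add(-4, Mul(-2, p)) (Function('Y')(c, p) = Add(Mul(-2, p), -4) = Add(-4, Mul(-2, p)))
Function('k')(K, z) = Mul(Rational(1, 5), K, Add(-4, Mul(-2, z))) (Function('k')(K, z) = Mul(Rational(1, 5), Mul(Add(-4, Mul(-2, z)), K)) = Mul(Rational(1, 5), Mul(K, Add(-4, Mul(-2, z)))) = Mul(Rational(1, 5), K, Add(-4, Mul(-2, z))))
Pow(Add(Function('k')(v, -183), -47227), Rational(1, 2)) = Pow(Add(Mul(Rational(-2, 5), 160, Add(2, -183)), -47227), Rational(1, 2)) = Pow(Add(Mul(Rational(-2, 5), 160, -181), -47227), Rational(1, 2)) = Pow(Add(11584, -47227), Rational(1, 2)) = Pow(-35643, Rational(1, 2)) = Mul(109, I, Pow(3, Rational(1, 2)))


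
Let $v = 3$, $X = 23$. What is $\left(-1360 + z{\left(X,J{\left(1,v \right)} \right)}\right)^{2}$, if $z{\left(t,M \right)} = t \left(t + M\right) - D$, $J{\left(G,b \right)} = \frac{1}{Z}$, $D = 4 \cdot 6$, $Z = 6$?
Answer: $\frac{26081449}{36} \approx 7.2449 \cdot 10^{5}$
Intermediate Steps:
$D = 24$
$J{\left(G,b \right)} = \frac{1}{6}$
$z{\left(t,M \right)} = -24 + t \left(M + t\right)$ ($z{\left(t,M \right)} = t \left(t + M\right) - 24 = t \left(M + t\right) - 24 = -24 + t \left(M + t\right)$)
$\left(-1360 + z{\left(X,J{\left(1,v \right)} \right)}\right)^{2} = \left(-1360 + \left(-24 + 23^{2} + \frac{1}{6} \cdot 23\right)\right)^{2} = \left(-1360 + \left(-24 + 529 + \frac{23}{6}\right)\right)^{2} = \left(-1360 + \frac{3053}{6}\right)^{2} = \left(- \frac{5107}{6}\right)^{2} = \frac{26081449}{36}$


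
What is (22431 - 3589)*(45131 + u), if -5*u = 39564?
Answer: 3506326622/5 ≈ 7.0126e+8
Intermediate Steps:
u = -39564/5 (u = -⅕*39564 = -39564/5 ≈ -7912.8)
(22431 - 3589)*(45131 + u) = (22431 - 3589)*(45131 - 39564/5) = 18842*(186091/5) = 3506326622/5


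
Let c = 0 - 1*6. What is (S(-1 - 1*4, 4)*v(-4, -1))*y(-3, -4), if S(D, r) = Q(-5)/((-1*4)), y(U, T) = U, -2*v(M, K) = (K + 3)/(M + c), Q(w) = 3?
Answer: 9/40 ≈ 0.22500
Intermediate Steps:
c = -6 (c = 0 - 6 = -6)
v(M, K) = -(3 + K)/(2*(-6 + M)) (v(M, K) = -(K + 3)/(2*(M - 6)) = -(3 + K)/(2*(-6 + M)))
S(D, r) = -¾ (S(D, r) = 3/((-1*4)) = 3/(-4) = 3*(-¼) = -¾)
(S(-1 - 1*4, 4)*v(-4, -1))*y(-3, -4) = -3*(-3 - 1*(-1))/(8*(-6 - 4))*(-3) = -3*(-3 + 1)/(8*(-10))*(-3) = -3*(-1)*(-2)/(8*10)*(-3) = -¾*⅒*(-3) = -3/40*(-3) = 9/40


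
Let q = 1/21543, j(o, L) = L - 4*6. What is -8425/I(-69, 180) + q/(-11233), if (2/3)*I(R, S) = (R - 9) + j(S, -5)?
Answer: 1359191314943/25893199533 ≈ 52.492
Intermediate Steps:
j(o, L) = -24 + L (j(o, L) = L - 24 = -24 + L)
q = 1/21543 ≈ 4.6419e-5
I(R, S) = -57 + 3*R/2 (I(R, S) = 3*((R - 9) + (-24 - 5))/2 = 3*((-9 + R) - 29)/2 = 3*(-38 + R)/2 = -57 + 3*R/2)
-8425/I(-69, 180) + q/(-11233) = -8425/(-57 + (3/2)*(-69)) + (1/21543)/(-11233) = -8425/(-57 - 207/2) + (1/21543)*(-1/11233) = -8425/(-321/2) - 1/241992519 = -8425*(-2/321) - 1/241992519 = 16850/321 - 1/241992519 = 1359191314943/25893199533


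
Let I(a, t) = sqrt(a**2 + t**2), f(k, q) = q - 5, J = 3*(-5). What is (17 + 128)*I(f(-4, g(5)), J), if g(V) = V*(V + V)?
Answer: 2175*sqrt(10) ≈ 6878.0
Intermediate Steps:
g(V) = 2*V**2 (g(V) = V*(2*V) = 2*V**2)
J = -15
f(k, q) = -5 + q
(17 + 128)*I(f(-4, g(5)), J) = (17 + 128)*sqrt((-5 + 2*5**2)**2 + (-15)**2) = 145*sqrt((-5 + 2*25)**2 + 225) = 145*sqrt((-5 + 50)**2 + 225) = 145*sqrt(45**2 + 225) = 145*sqrt(2025 + 225) = 145*sqrt(2250) = 145*(15*sqrt(10)) = 2175*sqrt(10)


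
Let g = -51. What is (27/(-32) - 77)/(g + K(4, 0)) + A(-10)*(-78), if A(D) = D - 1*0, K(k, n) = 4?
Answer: 25013/32 ≈ 781.66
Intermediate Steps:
A(D) = D (A(D) = D + 0 = D)
(27/(-32) - 77)/(g + K(4, 0)) + A(-10)*(-78) = (27/(-32) - 77)/(-51 + 4) - 10*(-78) = (27*(-1/32) - 77)/(-47) + 780 = (-27/32 - 77)*(-1/47) + 780 = -2491/32*(-1/47) + 780 = 53/32 + 780 = 25013/32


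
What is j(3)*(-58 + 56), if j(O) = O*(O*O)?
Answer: -54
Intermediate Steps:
j(O) = O**3 (j(O) = O*O**2 = O**3)
j(3)*(-58 + 56) = 3**3*(-58 + 56) = 27*(-2) = -54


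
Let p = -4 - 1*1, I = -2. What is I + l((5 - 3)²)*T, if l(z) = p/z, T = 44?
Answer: -57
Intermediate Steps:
p = -5 (p = -4 - 1 = -5)
l(z) = -5/z
I + l((5 - 3)²)*T = -2 - 5/(5 - 3)²*44 = -2 - 5/(2²)*44 = -2 - 5/4*44 = -2 - 55 = -57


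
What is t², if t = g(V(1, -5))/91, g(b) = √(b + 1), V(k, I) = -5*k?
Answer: -4/8281 ≈ -0.00048303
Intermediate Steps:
g(b) = √(1 + b)
t = 2*I/91 (t = √(1 - 5*1)/91 = √(1 - 5)*(1/91) = √(-4)*(1/91) = (2*I)*(1/91) = 2*I/91 ≈ 0.021978*I)
t² = (2*I/91)² = -4/8281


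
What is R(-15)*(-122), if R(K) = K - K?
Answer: 0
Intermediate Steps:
R(K) = 0
R(-15)*(-122) = 0*(-122) = 0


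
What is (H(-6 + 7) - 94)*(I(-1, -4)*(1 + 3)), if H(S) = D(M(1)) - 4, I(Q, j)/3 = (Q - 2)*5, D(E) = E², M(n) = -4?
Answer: 14760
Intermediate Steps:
I(Q, j) = -30 + 15*Q (I(Q, j) = 3*((Q - 2)*5) = 3*((-2 + Q)*5) = 3*(-10 + 5*Q) = -30 + 15*Q)
H(S) = 12 (H(S) = (-4)² - 4 = 16 - 4 = 12)
(H(-6 + 7) - 94)*(I(-1, -4)*(1 + 3)) = (12 - 94)*((-30 + 15*(-1))*(1 + 3)) = -82*(-30 - 15)*4 = -(-3690)*4 = -82*(-180) = 14760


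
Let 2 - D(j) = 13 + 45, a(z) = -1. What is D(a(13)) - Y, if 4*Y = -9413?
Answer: 9189/4 ≈ 2297.3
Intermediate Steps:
Y = -9413/4 (Y = (¼)*(-9413) = -9413/4 ≈ -2353.3)
D(j) = -56 (D(j) = 2 - (13 + 45) = 2 - 1*58 = 2 - 58 = -56)
D(a(13)) - Y = -56 - 1*(-9413/4) = -56 + 9413/4 = 9189/4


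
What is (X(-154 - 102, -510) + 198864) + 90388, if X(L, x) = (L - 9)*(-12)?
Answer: 292432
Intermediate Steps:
X(L, x) = 108 - 12*L (X(L, x) = (-9 + L)*(-12) = 108 - 12*L)
(X(-154 - 102, -510) + 198864) + 90388 = ((108 - 12*(-154 - 102)) + 198864) + 90388 = ((108 - 12*(-256)) + 198864) + 90388 = ((108 + 3072) + 198864) + 90388 = (3180 + 198864) + 90388 = 202044 + 90388 = 292432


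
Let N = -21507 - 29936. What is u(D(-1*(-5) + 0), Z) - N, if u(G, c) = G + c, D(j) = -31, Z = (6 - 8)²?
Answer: 51416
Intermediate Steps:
Z = 4 (Z = (-2)² = 4)
N = -51443
u(D(-1*(-5) + 0), Z) - N = (-31 + 4) - 1*(-51443) = -27 + 51443 = 51416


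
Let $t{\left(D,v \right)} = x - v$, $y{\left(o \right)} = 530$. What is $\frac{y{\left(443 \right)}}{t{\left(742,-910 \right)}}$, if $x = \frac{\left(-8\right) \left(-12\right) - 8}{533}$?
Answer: $\frac{141245}{242559} \approx 0.58231$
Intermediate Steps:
$x = \frac{88}{533}$ ($x = \left(96 - 8\right) \frac{1}{533} = 88 \cdot \frac{1}{533} = \frac{88}{533} \approx 0.1651$)
$t{\left(D,v \right)} = \frac{88}{533} - v$
$\frac{y{\left(443 \right)}}{t{\left(742,-910 \right)}} = \frac{530}{\frac{88}{533} - -910} = \frac{530}{\frac{88}{533} + 910} = \frac{530}{\frac{485118}{533}} = 530 \cdot \frac{533}{485118} = \frac{141245}{242559}$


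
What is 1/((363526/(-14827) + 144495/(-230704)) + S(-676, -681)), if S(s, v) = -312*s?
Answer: 3420648208/721369745516027 ≈ 4.7419e-6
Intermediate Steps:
1/((363526/(-14827) + 144495/(-230704)) + S(-676, -681)) = 1/((363526/(-14827) + 144495/(-230704)) - 312*(-676)) = 1/((363526*(-1/14827) + 144495*(-1/230704)) + 210912) = 1/((-363526/14827 - 144495/230704) + 210912) = 1/(-86009329669/3420648208 + 210912) = 1/(721369745516027/3420648208) = 3420648208/721369745516027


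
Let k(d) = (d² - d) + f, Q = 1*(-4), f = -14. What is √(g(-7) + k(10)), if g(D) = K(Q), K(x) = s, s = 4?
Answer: 4*√5 ≈ 8.9443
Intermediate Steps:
Q = -4
K(x) = 4
g(D) = 4
k(d) = -14 + d² - d (k(d) = (d² - d) - 14 = -14 + d² - d)
√(g(-7) + k(10)) = √(4 + (-14 + 10² - 1*10)) = √(4 + (-14 + 100 - 10)) = √(4 + 76) = √80 = 4*√5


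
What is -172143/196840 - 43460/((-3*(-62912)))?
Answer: -1282632739/1160962320 ≈ -1.1048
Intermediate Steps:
-172143/196840 - 43460/((-3*(-62912))) = -172143*1/196840 - 43460/188736 = -172143/196840 - 43460*1/188736 = -172143/196840 - 10865/47184 = -1282632739/1160962320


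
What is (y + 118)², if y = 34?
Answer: 23104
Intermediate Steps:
(y + 118)² = (34 + 118)² = 152² = 23104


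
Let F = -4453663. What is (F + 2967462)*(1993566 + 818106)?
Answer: -4178709738072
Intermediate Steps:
(F + 2967462)*(1993566 + 818106) = (-4453663 + 2967462)*(1993566 + 818106) = -1486201*2811672 = -4178709738072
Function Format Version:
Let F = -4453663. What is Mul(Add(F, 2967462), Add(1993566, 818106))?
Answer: -4178709738072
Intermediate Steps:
Mul(Add(F, 2967462), Add(1993566, 818106)) = Mul(Add(-4453663, 2967462), Add(1993566, 818106)) = Mul(-1486201, 2811672) = -4178709738072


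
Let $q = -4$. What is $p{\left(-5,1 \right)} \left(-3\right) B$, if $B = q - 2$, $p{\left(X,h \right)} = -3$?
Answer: $-54$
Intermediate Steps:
$B = -6$ ($B = -4 - 2 = -6$)
$p{\left(-5,1 \right)} \left(-3\right) B = \left(-3\right) \left(-3\right) \left(-6\right) = 9 \left(-6\right) = -54$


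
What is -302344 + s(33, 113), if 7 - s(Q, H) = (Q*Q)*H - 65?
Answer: -425329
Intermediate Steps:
s(Q, H) = 72 - H*Q**2 (s(Q, H) = 7 - ((Q*Q)*H - 65) = 7 - (Q**2*H - 65) = 7 - (H*Q**2 - 65) = 7 - (-65 + H*Q**2) = 7 + (65 - H*Q**2) = 72 - H*Q**2)
-302344 + s(33, 113) = -302344 + (72 - 1*113*33**2) = -302344 + (72 - 1*113*1089) = -302344 + (72 - 123057) = -302344 - 122985 = -425329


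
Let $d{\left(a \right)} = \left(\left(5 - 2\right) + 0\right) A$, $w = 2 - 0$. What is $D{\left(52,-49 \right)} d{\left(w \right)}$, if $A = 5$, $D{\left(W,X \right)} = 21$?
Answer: $315$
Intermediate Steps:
$w = 2$ ($w = 2 + 0 = 2$)
$d{\left(a \right)} = 15$ ($d{\left(a \right)} = \left(\left(5 - 2\right) + 0\right) 5 = \left(3 + 0\right) 5 = 3 \cdot 5 = 15$)
$D{\left(52,-49 \right)} d{\left(w \right)} = 21 \cdot 15 = 315$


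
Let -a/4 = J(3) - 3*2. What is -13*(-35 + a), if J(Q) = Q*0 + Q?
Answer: 299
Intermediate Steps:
J(Q) = Q (J(Q) = 0 + Q = Q)
a = 12 (a = -4*(3 - 3*2) = -4*(3 - 6) = -4*(-3) = 12)
-13*(-35 + a) = -13*(-35 + 12) = -13*(-23) = 299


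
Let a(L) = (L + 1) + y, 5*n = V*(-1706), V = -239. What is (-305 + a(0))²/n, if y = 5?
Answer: 447005/407734 ≈ 1.0963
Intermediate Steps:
n = 407734/5 (n = (-239*(-1706))/5 = (⅕)*407734 = 407734/5 ≈ 81547.)
a(L) = 6 + L (a(L) = (L + 1) + 5 = (1 + L) + 5 = 6 + L)
(-305 + a(0))²/n = (-305 + (6 + 0))²/(407734/5) = (-305 + 6)²*(5/407734) = (-299)²*(5/407734) = 89401*(5/407734) = 447005/407734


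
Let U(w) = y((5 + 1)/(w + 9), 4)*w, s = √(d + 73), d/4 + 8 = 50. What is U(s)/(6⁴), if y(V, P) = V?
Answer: 241/34560 - √241/3840 ≈ 0.0029306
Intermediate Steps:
d = 168 (d = -32 + 4*50 = -32 + 200 = 168)
s = √241 (s = √(168 + 73) = √241 ≈ 15.524)
U(w) = 6*w/(9 + w) (U(w) = ((5 + 1)/(w + 9))*w = (6/(9 + w))*w = 6*w/(9 + w))
U(s)/(6⁴) = (6*√241/(9 + √241))/(6⁴) = (6*√241/(9 + √241))/1296 = (6*√241/(9 + √241))*(1/1296) = √241/(216*(9 + √241))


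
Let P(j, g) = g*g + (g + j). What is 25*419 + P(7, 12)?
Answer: 10638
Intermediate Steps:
P(j, g) = g + j + g² (P(j, g) = g² + (g + j) = g + j + g²)
25*419 + P(7, 12) = 25*419 + (12 + 7 + 12²) = 10475 + (12 + 7 + 144) = 10475 + 163 = 10638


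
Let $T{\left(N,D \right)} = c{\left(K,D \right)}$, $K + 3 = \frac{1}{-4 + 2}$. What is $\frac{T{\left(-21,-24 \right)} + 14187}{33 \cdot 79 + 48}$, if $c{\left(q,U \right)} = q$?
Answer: $\frac{28367}{5310} \approx 5.3422$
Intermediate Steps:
$K = - \frac{7}{2}$ ($K = -3 + \frac{1}{-4 + 2} = -3 + \frac{1}{-2} = -3 - \frac{1}{2} = - \frac{7}{2} \approx -3.5$)
$T{\left(N,D \right)} = - \frac{7}{2}$
$\frac{T{\left(-21,-24 \right)} + 14187}{33 \cdot 79 + 48} = \frac{- \frac{7}{2} + 14187}{33 \cdot 79 + 48} = \frac{28367}{2 \left(2607 + 48\right)} = \frac{28367}{2 \cdot 2655} = \frac{28367}{2} \cdot \frac{1}{2655} = \frac{28367}{5310}$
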